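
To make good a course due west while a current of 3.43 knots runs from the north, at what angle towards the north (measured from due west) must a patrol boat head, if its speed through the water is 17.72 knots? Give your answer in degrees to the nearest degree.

11°

The current pushes perpendicular to the desired track; the heading must have a component into the current equal to 3.43 knots: 17.72 sin θ = 3.43.
sin θ = 0.1936, so θ = 11.161°.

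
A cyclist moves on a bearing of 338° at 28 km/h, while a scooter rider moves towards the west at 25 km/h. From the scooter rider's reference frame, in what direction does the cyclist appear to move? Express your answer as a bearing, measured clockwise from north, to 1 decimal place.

029.2°

Taking east as x and north as y: cyclist velocity = (-10.489, 25.961) km/h; scooter rider velocity = (-25.000, 0.000) km/h.
Velocity of cyclist relative to scooter rider = (-10.489, 25.961) − (-25.000, 0.000) = (14.511, 25.961) km/h.
Bearing = atan2(14.51, 25.96) = 29.20° clockwise from north.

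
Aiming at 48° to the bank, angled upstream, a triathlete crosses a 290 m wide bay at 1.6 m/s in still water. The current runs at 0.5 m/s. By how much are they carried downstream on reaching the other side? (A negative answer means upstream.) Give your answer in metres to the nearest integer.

-139 m

Perpendicular speed = 1.189 m/s; crossing time = 290 / 1.189 = 243.896 s.
Net downstream speed = -0.571 m/s.
Drift = -0.571 × 243.896 = -139.169 m (upstream).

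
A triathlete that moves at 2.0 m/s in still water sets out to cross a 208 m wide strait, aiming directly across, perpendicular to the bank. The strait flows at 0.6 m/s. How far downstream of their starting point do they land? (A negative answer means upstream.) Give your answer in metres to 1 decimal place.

62.4 m

Perpendicular speed = 2.000 m/s; crossing time = 208 / 2.000 = 104.000 s.
Net downstream speed = 0.600 m/s.
Drift = 0.600 × 104.000 = 62.400 m (downstream).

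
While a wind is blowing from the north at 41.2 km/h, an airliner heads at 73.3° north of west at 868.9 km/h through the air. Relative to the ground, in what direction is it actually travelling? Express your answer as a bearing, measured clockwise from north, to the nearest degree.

342°

Taking east as x and north as y: velocity relative to the air = (-249.688, 832.252) km/h; the air relative to ground = (0.000, -41.200) km/h.
Velocity relative to ground = (-249.688, 832.252) + (0.000, -41.200) = (-249.688, 791.052) km/h.
Bearing = atan2(-249.69, 791.05) = 342.48° clockwise from north.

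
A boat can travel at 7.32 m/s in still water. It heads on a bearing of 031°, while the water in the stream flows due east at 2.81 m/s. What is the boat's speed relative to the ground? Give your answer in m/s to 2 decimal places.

9.09 m/s

Taking east as x and north as y: velocity relative to the water = (3.770, 6.274) m/s; the water relative to ground = (2.810, 0.000) m/s.
Velocity relative to ground = (3.770, 6.274) + (2.810, 0.000) = (6.580, 6.274) m/s.
Speed = |(6.580, 6.274)| = 9.092 m/s.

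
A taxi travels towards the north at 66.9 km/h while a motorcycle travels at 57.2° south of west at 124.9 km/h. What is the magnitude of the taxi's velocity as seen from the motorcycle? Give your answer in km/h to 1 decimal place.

184.7 km/h

Taking east as x and north as y: taxi velocity = (0.000, 66.900) km/h; motorcycle velocity = (-67.659, -104.987) km/h.
Velocity of taxi relative to motorcycle = (0.000, 66.900) − (-67.659, -104.987) = (67.659, 171.887) km/h.
Magnitude = |(67.659, 171.887)| = 184.724 km/h.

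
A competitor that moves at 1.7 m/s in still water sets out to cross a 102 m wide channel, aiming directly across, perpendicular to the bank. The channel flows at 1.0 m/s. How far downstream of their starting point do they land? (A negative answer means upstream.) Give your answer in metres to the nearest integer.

Perpendicular speed = 1.700 m/s; crossing time = 102 / 1.700 = 60.000 s.
Net downstream speed = 1.000 m/s.
Drift = 1.000 × 60.000 = 60.000 m (downstream).

60 m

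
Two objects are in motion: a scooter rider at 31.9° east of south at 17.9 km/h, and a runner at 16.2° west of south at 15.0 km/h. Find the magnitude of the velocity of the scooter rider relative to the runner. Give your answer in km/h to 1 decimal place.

Taking east as x and north as y: scooter rider velocity = (9.459, -15.197) km/h; runner velocity = (-4.185, -14.404) km/h.
Velocity of scooter rider relative to runner = (9.459, -15.197) − (-4.185, -14.404) = (13.644, -0.792) km/h.
Magnitude = |(13.644, -0.792)| = 13.667 km/h.

13.7 km/h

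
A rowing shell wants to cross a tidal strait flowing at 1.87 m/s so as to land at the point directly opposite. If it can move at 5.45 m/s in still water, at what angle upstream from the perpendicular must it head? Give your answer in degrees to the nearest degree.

To cancel the current, the upstream component of the rowing shell's velocity must equal the flow: 5.45 sin θ = 1.87.
sin θ = 1.87 / 5.45 = 0.3431.
θ = arcsin(0.3431) = 20.067°.

20°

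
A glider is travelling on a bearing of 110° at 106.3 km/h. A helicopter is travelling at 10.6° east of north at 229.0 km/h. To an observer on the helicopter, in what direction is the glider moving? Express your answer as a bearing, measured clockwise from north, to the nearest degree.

168°

Taking east as x and north as y: glider velocity = (99.889, -36.357) km/h; helicopter velocity = (42.125, 225.092) km/h.
Velocity of glider relative to helicopter = (99.889, -36.357) − (42.125, 225.092) = (57.764, -261.449) km/h.
Bearing = atan2(57.76, -261.45) = 167.54° clockwise from north.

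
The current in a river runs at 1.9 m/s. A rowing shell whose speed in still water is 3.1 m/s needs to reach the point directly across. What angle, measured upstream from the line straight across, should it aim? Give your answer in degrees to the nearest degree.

To cancel the current, the upstream component of the rowing shell's velocity must equal the flow: 3.1 sin θ = 1.9.
sin θ = 1.9 / 3.1 = 0.6129.
θ = arcsin(0.6129) = 37.800°.

38°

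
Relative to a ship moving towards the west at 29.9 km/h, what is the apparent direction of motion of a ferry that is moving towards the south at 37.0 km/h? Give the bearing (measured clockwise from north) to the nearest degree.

141°

Taking east as x and north as y: ferry velocity = (0.000, -37.000) km/h; ship velocity = (-29.900, 0.000) km/h.
Velocity of ferry relative to ship = (0.000, -37.000) − (-29.900, 0.000) = (29.900, -37.000) km/h.
Bearing = atan2(29.90, -37.00) = 141.06° clockwise from north.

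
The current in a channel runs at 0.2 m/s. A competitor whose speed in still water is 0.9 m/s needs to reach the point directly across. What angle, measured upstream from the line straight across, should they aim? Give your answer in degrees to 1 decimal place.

To cancel the current, the upstream component of the competitor's velocity must equal the flow: 0.9 sin θ = 0.2.
sin θ = 0.2 / 0.9 = 0.2222.
θ = arcsin(0.2222) = 12.840°.

12.8°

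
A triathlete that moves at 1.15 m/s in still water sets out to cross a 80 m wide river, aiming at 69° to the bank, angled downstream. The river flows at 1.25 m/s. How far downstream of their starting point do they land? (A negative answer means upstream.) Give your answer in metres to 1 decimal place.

Perpendicular speed = 1.074 m/s; crossing time = 80 / 1.074 = 74.514 s.
Net downstream speed = 1.662 m/s.
Drift = 1.662 × 74.514 = 123.852 m (downstream).

123.9 m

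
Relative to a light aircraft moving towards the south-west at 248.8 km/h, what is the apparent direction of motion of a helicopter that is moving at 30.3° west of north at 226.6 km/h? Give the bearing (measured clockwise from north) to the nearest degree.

Taking east as x and north as y: helicopter velocity = (-114.326, 195.645) km/h; light aircraft velocity = (-175.928, -175.928) km/h.
Velocity of helicopter relative to light aircraft = (-114.326, 195.645) − (-175.928, -175.928) = (61.602, 371.574) km/h.
Bearing = atan2(61.60, 371.57) = 9.41° clockwise from north.

009°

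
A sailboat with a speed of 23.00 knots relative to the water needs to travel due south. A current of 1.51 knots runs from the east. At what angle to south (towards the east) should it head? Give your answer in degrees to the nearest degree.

4°

The current pushes perpendicular to the desired track; the heading must have a component into the current equal to 1.51 knots: 23.00 sin θ = 1.51.
sin θ = 0.0657, so θ = 3.764°.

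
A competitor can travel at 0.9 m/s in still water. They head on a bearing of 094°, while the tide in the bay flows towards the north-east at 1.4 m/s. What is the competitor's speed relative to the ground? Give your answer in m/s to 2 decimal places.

2.10 m/s

Taking east as x and north as y: velocity relative to the water = (0.898, -0.063) m/s; the water relative to ground = (0.990, 0.990) m/s.
Velocity relative to ground = (0.898, -0.063) + (0.990, 0.990) = (1.888, 0.927) m/s.
Speed = |(1.888, 0.927)| = 2.103 m/s.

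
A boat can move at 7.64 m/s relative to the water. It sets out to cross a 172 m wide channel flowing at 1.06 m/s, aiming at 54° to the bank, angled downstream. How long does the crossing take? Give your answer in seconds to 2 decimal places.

27.83 s

The component of the boat's velocity perpendicular to the bank is 7.64 × sin 54° = 6.181 m/s.
The current is parallel to the bank, so it does not affect the crossing time.
Time = 172 / 6.181 = 27.828 s.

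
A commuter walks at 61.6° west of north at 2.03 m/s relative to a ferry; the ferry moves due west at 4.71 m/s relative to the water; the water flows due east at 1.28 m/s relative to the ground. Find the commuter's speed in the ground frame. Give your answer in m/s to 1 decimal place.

5.3 m/s

In east/north components (m/s): commuter relative to ferry = (-1.786, 0.966); ferry relative to water = (-4.710, 0.000); water relative to ground = (1.280, 0.000).
Sum = (-5.216, 0.966) m/s.
Speed = |(-5.216, 0.966)| = 5.304 m/s.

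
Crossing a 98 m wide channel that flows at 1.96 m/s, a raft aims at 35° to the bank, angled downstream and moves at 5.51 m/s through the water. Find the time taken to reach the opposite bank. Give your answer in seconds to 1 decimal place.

The component of the raft's velocity perpendicular to the bank is 5.51 × sin 35° = 3.160 m/s.
The flow acts along the bank and has no component across it.
Time = 98 / 3.160 = 31.009 s.

31.0 s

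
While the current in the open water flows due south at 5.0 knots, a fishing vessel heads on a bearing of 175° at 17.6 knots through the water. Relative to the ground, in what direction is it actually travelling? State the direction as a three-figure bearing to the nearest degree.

176°

Taking east as x and north as y: velocity relative to the water = (1.534, -17.533) knots; the water relative to ground = (0.000, -5.000) knots.
Velocity relative to ground = (1.534, -17.533) + (0.000, -5.000) = (1.534, -22.533) knots.
Bearing = atan2(1.53, -22.53) = 176.11° clockwise from north.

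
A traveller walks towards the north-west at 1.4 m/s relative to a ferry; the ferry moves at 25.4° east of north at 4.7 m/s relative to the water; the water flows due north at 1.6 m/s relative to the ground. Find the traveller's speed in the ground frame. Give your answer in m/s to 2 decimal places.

6.91 m/s

In east/north components (m/s): traveller relative to ferry = (-0.990, 0.990); ferry relative to water = (2.016, 4.246); water relative to ground = (0.000, 1.600).
Sum = (1.026, 6.836) m/s.
Speed = |(1.026, 6.836)| = 6.912 m/s.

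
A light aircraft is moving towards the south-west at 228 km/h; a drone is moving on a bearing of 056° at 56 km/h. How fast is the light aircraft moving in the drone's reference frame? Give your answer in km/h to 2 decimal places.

283.17 km/h

Taking east as x and north as y: light aircraft velocity = (-161.220, -161.220) km/h; drone velocity = (46.426, 31.315) km/h.
Velocity of light aircraft relative to drone = (-161.220, -161.220) − (46.426, 31.315) = (-207.646, -192.535) km/h.
Magnitude = |(-207.646, -192.535)| = 283.173 km/h.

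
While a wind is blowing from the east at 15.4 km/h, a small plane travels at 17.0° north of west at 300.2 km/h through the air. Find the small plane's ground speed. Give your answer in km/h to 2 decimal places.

314.96 km/h

Taking east as x and north as y: velocity relative to the air = (-287.083, 87.770) km/h; the air relative to ground = (-15.400, 0.000) km/h.
Velocity relative to ground = (-287.083, 87.770) + (-15.400, 0.000) = (-302.483, 87.770) km/h.
Speed = |(-302.483, 87.770)| = 314.959 km/h.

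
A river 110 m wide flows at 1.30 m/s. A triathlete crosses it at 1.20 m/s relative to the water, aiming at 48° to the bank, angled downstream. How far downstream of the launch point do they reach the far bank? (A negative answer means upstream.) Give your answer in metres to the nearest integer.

Perpendicular speed = 0.892 m/s; crossing time = 110 / 0.892 = 123.350 s.
Net downstream speed = 2.103 m/s.
Drift = 2.103 × 123.350 = 259.399 m (downstream).

259 m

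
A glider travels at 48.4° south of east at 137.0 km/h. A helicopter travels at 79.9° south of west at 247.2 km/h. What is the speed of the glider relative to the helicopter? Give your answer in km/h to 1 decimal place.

Taking east as x and north as y: glider velocity = (90.958, -102.448) km/h; helicopter velocity = (-43.351, -243.369) km/h.
Velocity of glider relative to helicopter = (90.958, -102.448) − (-43.351, -243.369) = (134.309, 140.921) km/h.
Magnitude = |(134.309, 140.921)| = 194.673 km/h.

194.7 km/h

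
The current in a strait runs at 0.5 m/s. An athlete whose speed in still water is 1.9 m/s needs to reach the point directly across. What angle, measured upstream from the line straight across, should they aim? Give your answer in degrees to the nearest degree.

To cancel the current, the upstream component of the athlete's velocity must equal the flow: 1.9 sin θ = 0.5.
sin θ = 0.5 / 1.9 = 0.2632.
θ = arcsin(0.2632) = 15.258°.

15°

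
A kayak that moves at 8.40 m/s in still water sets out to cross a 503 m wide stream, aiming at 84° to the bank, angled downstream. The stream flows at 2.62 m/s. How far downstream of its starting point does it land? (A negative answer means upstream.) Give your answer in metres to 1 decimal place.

Perpendicular speed = 8.354 m/s; crossing time = 503 / 8.354 = 60.211 s.
Net downstream speed = 3.498 m/s.
Drift = 3.498 × 60.211 = 210.620 m (downstream).

210.6 m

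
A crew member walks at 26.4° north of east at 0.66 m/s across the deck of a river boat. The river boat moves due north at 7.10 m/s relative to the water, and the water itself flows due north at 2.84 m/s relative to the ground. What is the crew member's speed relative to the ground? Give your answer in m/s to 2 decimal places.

In east/north components (m/s): crew member relative to river boat = (0.591, 0.293); river boat relative to water = (0.000, 7.100); water relative to ground = (0.000, 2.840).
Sum = (0.591, 10.233) m/s.
Speed = |(0.591, 10.233)| = 10.251 m/s.

10.25 m/s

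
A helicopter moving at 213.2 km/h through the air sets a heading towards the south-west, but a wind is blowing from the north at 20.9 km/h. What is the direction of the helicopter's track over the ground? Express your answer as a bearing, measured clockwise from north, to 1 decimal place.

221.3°

Taking east as x and north as y: velocity relative to the air = (-150.755, -150.755) km/h; the air relative to ground = (0.000, -20.900) km/h.
Velocity relative to ground = (-150.755, -150.755) + (0.000, -20.900) = (-150.755, -171.655) km/h.
Bearing = atan2(-150.76, -171.66) = 221.29° clockwise from north.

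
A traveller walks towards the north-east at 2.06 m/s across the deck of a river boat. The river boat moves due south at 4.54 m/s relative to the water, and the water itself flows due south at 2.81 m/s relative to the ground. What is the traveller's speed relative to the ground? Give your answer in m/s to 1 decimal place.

6.1 m/s

In east/north components (m/s): traveller relative to river boat = (1.457, 1.457); river boat relative to water = (0.000, -4.540); water relative to ground = (0.000, -2.810).
Sum = (1.457, -5.893) m/s.
Speed = |(1.457, -5.893)| = 6.071 m/s.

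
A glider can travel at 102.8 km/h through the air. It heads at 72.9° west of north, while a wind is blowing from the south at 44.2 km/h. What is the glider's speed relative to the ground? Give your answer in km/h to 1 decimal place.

123.3 km/h

Taking east as x and north as y: velocity relative to the air = (-98.256, 30.227) km/h; the air relative to ground = (0.000, 44.200) km/h.
Velocity relative to ground = (-98.256, 30.227) + (0.000, 44.200) = (-98.256, 74.427) km/h.
Speed = |(-98.256, 74.427)| = 123.262 km/h.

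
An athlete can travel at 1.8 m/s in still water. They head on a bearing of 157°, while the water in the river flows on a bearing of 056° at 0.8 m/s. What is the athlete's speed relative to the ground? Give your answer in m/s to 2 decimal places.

Taking east as x and north as y: velocity relative to the water = (0.703, -1.657) m/s; the water relative to ground = (0.663, 0.447) m/s.
Velocity relative to ground = (0.703, -1.657) + (0.663, 0.447) = (1.367, -1.210) m/s.
Speed = |(1.367, -1.210)| = 1.825 m/s.

1.82 m/s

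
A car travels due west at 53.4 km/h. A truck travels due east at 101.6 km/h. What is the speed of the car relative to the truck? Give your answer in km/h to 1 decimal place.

Taking east as x and north as y: car velocity = (-53.400, 0.000) km/h; truck velocity = (101.600, 0.000) km/h.
Velocity of car relative to truck = (-53.400, 0.000) − (101.600, 0.000) = (-155.000, 0.000) km/h.
Magnitude = |(-155.000, 0.000)| = 155.000 km/h.

155.0 km/h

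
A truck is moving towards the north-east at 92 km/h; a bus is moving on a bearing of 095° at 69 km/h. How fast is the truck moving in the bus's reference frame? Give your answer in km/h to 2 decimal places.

71.16 km/h

Taking east as x and north as y: truck velocity = (65.054, 65.054) km/h; bus velocity = (68.737, -6.014) km/h.
Velocity of truck relative to bus = (65.054, 65.054) − (68.737, -6.014) = (-3.684, 71.068) km/h.
Magnitude = |(-3.684, 71.068)| = 71.163 km/h.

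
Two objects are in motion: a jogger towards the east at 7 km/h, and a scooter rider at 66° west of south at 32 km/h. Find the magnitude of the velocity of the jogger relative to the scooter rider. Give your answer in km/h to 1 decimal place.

38.5 km/h

Taking east as x and north as y: jogger velocity = (7.000, 0.000) km/h; scooter rider velocity = (-29.233, -13.016) km/h.
Velocity of jogger relative to scooter rider = (7.000, 0.000) − (-29.233, -13.016) = (36.233, 13.016) km/h.
Magnitude = |(36.233, 13.016)| = 38.500 km/h.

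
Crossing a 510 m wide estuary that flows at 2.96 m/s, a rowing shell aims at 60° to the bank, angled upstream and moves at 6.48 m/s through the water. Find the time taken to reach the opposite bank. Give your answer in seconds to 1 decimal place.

The component of the rowing shell's velocity perpendicular to the bank is 6.48 × sin 60° = 5.612 m/s.
The current is parallel to the bank, so it does not affect the crossing time.
Time = 510 / 5.612 = 90.879 s.

90.9 s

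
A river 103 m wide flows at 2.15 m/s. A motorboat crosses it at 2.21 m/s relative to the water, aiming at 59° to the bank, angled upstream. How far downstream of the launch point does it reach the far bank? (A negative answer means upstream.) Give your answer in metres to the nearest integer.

55 m

Perpendicular speed = 1.894 m/s; crossing time = 103 / 1.894 = 54.373 s.
Net downstream speed = 1.012 m/s.
Drift = 1.012 × 54.373 = 55.012 m (downstream).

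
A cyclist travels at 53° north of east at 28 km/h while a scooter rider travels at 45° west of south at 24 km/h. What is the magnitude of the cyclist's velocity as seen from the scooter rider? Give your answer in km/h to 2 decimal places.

51.87 km/h

Taking east as x and north as y: cyclist velocity = (16.851, 22.362) km/h; scooter rider velocity = (-16.971, -16.971) km/h.
Velocity of cyclist relative to scooter rider = (16.851, 22.362) − (-16.971, -16.971) = (33.821, 39.332) km/h.
Magnitude = |(33.821, 39.332)| = 51.874 km/h.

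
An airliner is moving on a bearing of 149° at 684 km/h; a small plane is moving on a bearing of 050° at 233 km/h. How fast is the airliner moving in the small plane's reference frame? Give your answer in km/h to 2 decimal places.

Taking east as x and north as y: airliner velocity = (352.286, -586.302) km/h; small plane velocity = (178.488, 149.770) km/h.
Velocity of airliner relative to small plane = (352.286, -586.302) − (178.488, 149.770) = (173.798, -736.072) km/h.
Magnitude = |(173.798, -736.072)| = 756.312 km/h.

756.31 km/h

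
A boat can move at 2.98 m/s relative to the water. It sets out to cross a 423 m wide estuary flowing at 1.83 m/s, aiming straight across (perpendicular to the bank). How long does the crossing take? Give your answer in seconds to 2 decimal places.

141.95 s

The component of the boat's velocity perpendicular to the bank is 2.98 m/s.
The current is parallel to the bank, so it does not affect the crossing time.
Time = 423 / 2.980 = 141.946 s.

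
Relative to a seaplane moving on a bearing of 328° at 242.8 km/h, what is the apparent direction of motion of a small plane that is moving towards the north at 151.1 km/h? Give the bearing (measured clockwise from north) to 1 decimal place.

113.1°

Taking east as x and north as y: small plane velocity = (0.000, 151.100) km/h; seaplane velocity = (-128.664, 205.906) km/h.
Velocity of small plane relative to seaplane = (0.000, 151.100) − (-128.664, 205.906) = (128.664, -54.806) km/h.
Bearing = atan2(128.66, -54.81) = 113.07° clockwise from north.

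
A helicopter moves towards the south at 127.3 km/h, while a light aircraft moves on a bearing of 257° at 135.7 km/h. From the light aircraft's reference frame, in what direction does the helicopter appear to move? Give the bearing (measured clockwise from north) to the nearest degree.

Taking east as x and north as y: helicopter velocity = (0.000, -127.300) km/h; light aircraft velocity = (-132.222, -30.526) km/h.
Velocity of helicopter relative to light aircraft = (0.000, -127.300) − (-132.222, -30.526) = (132.222, -96.774) km/h.
Bearing = atan2(132.22, -96.77) = 126.20° clockwise from north.

126°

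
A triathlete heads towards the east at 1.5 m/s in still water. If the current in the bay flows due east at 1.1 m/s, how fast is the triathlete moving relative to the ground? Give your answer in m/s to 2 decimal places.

2.60 m/s

Taking east as x and north as y: velocity relative to the water = (1.500, 0.000) m/s; the water relative to ground = (1.100, 0.000) m/s.
Velocity relative to ground = (1.500, 0.000) + (1.100, 0.000) = (2.600, 0.000) m/s.
Speed = |(2.600, 0.000)| = 2.600 m/s.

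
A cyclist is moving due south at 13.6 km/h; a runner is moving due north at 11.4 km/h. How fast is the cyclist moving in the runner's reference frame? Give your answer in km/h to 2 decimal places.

25.00 km/h

Taking east as x and north as y: cyclist velocity = (0.000, -13.600) km/h; runner velocity = (0.000, 11.400) km/h.
Velocity of cyclist relative to runner = (0.000, -13.600) − (0.000, 11.400) = (0.000, -25.000) km/h.
Magnitude = |(0.000, -25.000)| = 25.000 km/h.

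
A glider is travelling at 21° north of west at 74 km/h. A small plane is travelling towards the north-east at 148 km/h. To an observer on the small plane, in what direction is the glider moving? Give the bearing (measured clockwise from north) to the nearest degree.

246°

Taking east as x and north as y: glider velocity = (-69.085, 26.519) km/h; small plane velocity = (104.652, 104.652) km/h.
Velocity of glider relative to small plane = (-69.085, 26.519) − (104.652, 104.652) = (-173.737, -78.133) km/h.
Bearing = atan2(-173.74, -78.13) = 245.79° clockwise from north.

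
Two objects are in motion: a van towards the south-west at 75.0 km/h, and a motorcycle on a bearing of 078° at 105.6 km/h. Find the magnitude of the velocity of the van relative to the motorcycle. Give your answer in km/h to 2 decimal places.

Taking east as x and north as y: van velocity = (-53.033, -53.033) km/h; motorcycle velocity = (103.292, 21.955) km/h.
Velocity of van relative to motorcycle = (-53.033, -53.033) − (103.292, 21.955) = (-156.325, -74.988) km/h.
Magnitude = |(-156.325, -74.988)| = 173.381 km/h.

173.38 km/h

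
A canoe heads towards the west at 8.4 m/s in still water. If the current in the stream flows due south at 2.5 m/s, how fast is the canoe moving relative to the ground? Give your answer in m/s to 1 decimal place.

Taking east as x and north as y: velocity relative to the water = (-8.400, 0.000) m/s; the water relative to ground = (0.000, -2.500) m/s.
Velocity relative to ground = (-8.400, 0.000) + (0.000, -2.500) = (-8.400, -2.500) m/s.
Speed = |(-8.400, -2.500)| = 8.764 m/s.

8.8 m/s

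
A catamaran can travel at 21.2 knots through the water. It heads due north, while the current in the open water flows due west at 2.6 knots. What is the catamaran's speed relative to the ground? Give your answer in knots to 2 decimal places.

Taking east as x and north as y: velocity relative to the water = (0.000, 21.200) knots; the water relative to ground = (-2.600, 0.000) knots.
Velocity relative to ground = (0.000, 21.200) + (-2.600, 0.000) = (-2.600, 21.200) knots.
Speed = |(-2.600, 21.200)| = 21.359 knots.

21.36 knots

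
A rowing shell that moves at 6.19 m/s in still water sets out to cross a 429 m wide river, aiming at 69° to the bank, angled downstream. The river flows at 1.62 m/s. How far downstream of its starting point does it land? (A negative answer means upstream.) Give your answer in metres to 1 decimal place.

Perpendicular speed = 5.779 m/s; crossing time = 429 / 5.779 = 74.236 s.
Net downstream speed = 3.838 m/s.
Drift = 3.838 × 74.236 = 284.940 m (downstream).

284.9 m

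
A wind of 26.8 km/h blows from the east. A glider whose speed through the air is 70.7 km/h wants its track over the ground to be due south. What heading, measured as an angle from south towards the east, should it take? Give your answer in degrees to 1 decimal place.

22.3°

The wind pushes perpendicular to the desired track; the heading must have a component into the wind equal to 26.8 km/h: 70.7 sin θ = 26.8.
sin θ = 0.3791, so θ = 22.276°.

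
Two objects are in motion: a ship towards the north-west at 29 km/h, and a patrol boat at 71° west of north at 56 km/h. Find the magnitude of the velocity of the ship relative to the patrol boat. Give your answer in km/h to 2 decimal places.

Taking east as x and north as y: ship velocity = (-20.506, 20.506) km/h; patrol boat velocity = (-52.949, 18.232) km/h.
Velocity of ship relative to patrol boat = (-20.506, 20.506) − (-52.949, 18.232) = (32.443, 2.274) km/h.
Magnitude = |(32.443, 2.274)| = 32.523 km/h.

32.52 km/h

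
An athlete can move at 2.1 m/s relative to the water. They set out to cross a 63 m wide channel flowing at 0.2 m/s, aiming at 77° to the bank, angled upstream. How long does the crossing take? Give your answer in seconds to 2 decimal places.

30.79 s

The component of the athlete's velocity perpendicular to the bank is 2.1 × sin 77° = 2.046 m/s.
Only the cross-stream component determines the crossing time; the current contributes nothing perpendicular to the bank.
Time = 63 / 2.046 = 30.789 s.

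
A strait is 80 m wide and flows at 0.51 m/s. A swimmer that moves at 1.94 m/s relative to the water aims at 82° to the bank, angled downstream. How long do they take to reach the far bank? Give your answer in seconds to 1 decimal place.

The component of the swimmer's velocity perpendicular to the bank is 1.94 × sin 82° = 1.921 m/s.
The current is parallel to the bank, so it does not affect the crossing time.
Time = 80 / 1.921 = 41.642 s.

41.6 s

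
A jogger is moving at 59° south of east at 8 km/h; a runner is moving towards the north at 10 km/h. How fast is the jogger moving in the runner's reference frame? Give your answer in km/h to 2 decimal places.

17.35 km/h

Taking east as x and north as y: jogger velocity = (4.120, -6.857) km/h; runner velocity = (0.000, 10.000) km/h.
Velocity of jogger relative to runner = (4.120, -6.857) − (0.000, 10.000) = (4.120, -16.857) km/h.
Magnitude = |(4.120, -16.857)| = 17.354 km/h.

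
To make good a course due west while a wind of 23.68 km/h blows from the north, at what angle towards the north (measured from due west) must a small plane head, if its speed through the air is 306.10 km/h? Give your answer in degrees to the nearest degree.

The wind pushes perpendicular to the desired track; the heading must have a component into the wind equal to 23.68 km/h: 306.10 sin θ = 23.68.
sin θ = 0.0774, so θ = 4.437°.

4°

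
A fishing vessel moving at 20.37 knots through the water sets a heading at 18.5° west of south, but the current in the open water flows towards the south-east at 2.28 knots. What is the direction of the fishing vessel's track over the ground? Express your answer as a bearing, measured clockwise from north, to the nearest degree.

Taking east as x and north as y: velocity relative to the water = (-6.463, -19.317) knots; the water relative to ground = (1.612, -1.612) knots.
Velocity relative to ground = (-6.463, -19.317) + (1.612, -1.612) = (-4.851, -20.930) knots.
Bearing = atan2(-4.85, -20.93) = 193.05° clockwise from north.

193°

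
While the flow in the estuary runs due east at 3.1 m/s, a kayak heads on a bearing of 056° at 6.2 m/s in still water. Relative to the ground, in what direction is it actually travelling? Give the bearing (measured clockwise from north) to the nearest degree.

067°

Taking east as x and north as y: velocity relative to the water = (5.140, 3.467) m/s; the water relative to ground = (3.100, 0.000) m/s.
Velocity relative to ground = (5.140, 3.467) + (3.100, 0.000) = (8.240, 3.467) m/s.
Bearing = atan2(8.24, 3.47) = 67.18° clockwise from north.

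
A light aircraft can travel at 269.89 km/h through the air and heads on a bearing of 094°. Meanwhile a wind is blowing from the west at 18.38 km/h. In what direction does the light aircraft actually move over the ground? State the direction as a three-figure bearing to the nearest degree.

Taking east as x and north as y: velocity relative to the air = (269.233, -18.827) km/h; the air relative to ground = (18.380, 0.000) km/h.
Velocity relative to ground = (269.233, -18.827) + (18.380, 0.000) = (287.613, -18.827) km/h.
Bearing = atan2(287.61, -18.83) = 93.75° clockwise from north.

094°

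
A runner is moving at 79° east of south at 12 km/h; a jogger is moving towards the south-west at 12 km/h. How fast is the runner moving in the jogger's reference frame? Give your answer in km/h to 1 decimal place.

21.2 km/h

Taking east as x and north as y: runner velocity = (11.780, -2.290) km/h; jogger velocity = (-8.485, -8.485) km/h.
Velocity of runner relative to jogger = (11.780, -2.290) − (-8.485, -8.485) = (20.265, 6.196) km/h.
Magnitude = |(20.265, 6.196)| = 21.191 km/h.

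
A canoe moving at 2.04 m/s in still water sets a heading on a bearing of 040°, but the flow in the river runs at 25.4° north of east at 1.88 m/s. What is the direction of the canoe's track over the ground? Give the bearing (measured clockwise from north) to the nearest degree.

052°

Taking east as x and north as y: velocity relative to the water = (1.311, 1.563) m/s; the water relative to ground = (1.698, 0.806) m/s.
Velocity relative to ground = (1.311, 1.563) + (1.698, 0.806) = (3.010, 2.369) m/s.
Bearing = atan2(3.01, 2.37) = 51.79° clockwise from north.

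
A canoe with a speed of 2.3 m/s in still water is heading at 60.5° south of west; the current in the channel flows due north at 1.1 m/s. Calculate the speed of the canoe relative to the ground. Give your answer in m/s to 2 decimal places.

Taking east as x and north as y: velocity relative to the water = (-1.133, -2.002) m/s; the water relative to ground = (0.000, 1.100) m/s.
Velocity relative to ground = (-1.133, -2.002) + (0.000, 1.100) = (-1.133, -0.902) m/s.
Speed = |(-1.133, -0.902)| = 1.448 m/s.

1.45 m/s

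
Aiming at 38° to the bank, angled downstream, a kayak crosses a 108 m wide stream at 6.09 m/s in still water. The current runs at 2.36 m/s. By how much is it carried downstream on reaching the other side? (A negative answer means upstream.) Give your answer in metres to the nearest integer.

Perpendicular speed = 3.749 m/s; crossing time = 108 / 3.749 = 28.805 s.
Net downstream speed = 7.159 m/s.
Drift = 7.159 × 28.805 = 206.213 m (downstream).

206 m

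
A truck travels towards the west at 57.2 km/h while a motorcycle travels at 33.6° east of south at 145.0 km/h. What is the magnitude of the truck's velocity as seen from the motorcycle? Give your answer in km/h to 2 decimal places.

182.97 km/h

Taking east as x and north as y: truck velocity = (-57.200, 0.000) km/h; motorcycle velocity = (80.242, -120.774) km/h.
Velocity of truck relative to motorcycle = (-57.200, 0.000) − (80.242, -120.774) = (-137.442, 120.774) km/h.
Magnitude = |(-137.442, 120.774)| = 182.966 km/h.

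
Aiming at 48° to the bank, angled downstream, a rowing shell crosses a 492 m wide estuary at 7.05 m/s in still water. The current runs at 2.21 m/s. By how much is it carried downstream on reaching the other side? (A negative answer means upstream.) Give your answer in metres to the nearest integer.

651 m

Perpendicular speed = 5.239 m/s; crossing time = 492 / 5.239 = 93.908 s.
Net downstream speed = 6.927 m/s.
Drift = 6.927 × 93.908 = 650.535 m (downstream).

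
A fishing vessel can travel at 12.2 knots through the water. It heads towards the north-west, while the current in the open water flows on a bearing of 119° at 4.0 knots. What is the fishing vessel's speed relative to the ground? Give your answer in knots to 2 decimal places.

Taking east as x and north as y: velocity relative to the water = (-8.627, 8.627) knots; the water relative to ground = (3.498, -1.939) knots.
Velocity relative to ground = (-8.627, 8.627) + (3.498, -1.939) = (-5.128, 6.687) knots.
Speed = |(-5.128, 6.687)| = 8.427 knots.

8.43 knots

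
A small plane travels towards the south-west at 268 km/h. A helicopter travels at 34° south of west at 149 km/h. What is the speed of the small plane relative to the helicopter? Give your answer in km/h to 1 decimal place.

125.0 km/h

Taking east as x and north as y: small plane velocity = (-189.505, -189.505) km/h; helicopter velocity = (-123.527, -83.320) km/h.
Velocity of small plane relative to helicopter = (-189.505, -189.505) − (-123.527, -83.320) = (-65.978, -106.185) km/h.
Magnitude = |(-65.978, -106.185)| = 125.013 km/h.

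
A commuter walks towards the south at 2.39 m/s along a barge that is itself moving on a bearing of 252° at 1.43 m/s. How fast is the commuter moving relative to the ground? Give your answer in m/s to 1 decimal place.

3.1 m/s

Taking east as x and north as y: barge velocity = (-1.360, -0.442) m/s; commuter velocity relative to barge = (0.000, -2.390) m/s.
Velocity relative to ground = (-1.360, -0.442) + (0.000, -2.390) = (-1.360, -2.832) m/s.
Speed = |(-1.360, -2.832)| = 3.142 m/s.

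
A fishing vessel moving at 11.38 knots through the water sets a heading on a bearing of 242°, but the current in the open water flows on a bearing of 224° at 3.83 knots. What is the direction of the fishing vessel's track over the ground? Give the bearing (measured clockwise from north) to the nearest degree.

237°

Taking east as x and north as y: velocity relative to the water = (-10.048, -5.343) knots; the water relative to ground = (-2.661, -2.755) knots.
Velocity relative to ground = (-10.048, -5.343) + (-2.661, -2.755) = (-12.708, -8.098) knots.
Bearing = atan2(-12.71, -8.10) = 237.50° clockwise from north.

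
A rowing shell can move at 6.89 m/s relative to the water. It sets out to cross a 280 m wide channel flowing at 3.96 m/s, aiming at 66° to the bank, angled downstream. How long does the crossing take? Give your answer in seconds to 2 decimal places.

The component of the rowing shell's velocity perpendicular to the bank is 6.89 × sin 66° = 6.294 m/s.
Only the cross-stream component determines the crossing time; the current contributes nothing perpendicular to the bank.
Time = 280 / 6.294 = 44.484 s.

44.48 s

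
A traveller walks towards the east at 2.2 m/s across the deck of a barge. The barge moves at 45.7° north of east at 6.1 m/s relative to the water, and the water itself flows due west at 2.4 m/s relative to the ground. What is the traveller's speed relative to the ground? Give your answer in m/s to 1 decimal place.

6.0 m/s

In east/north components (m/s): traveller relative to barge = (2.200, 0.000); barge relative to water = (4.260, 4.366); water relative to ground = (-2.400, 0.000).
Sum = (4.060, 4.366) m/s.
Speed = |(4.060, 4.366)| = 5.962 m/s.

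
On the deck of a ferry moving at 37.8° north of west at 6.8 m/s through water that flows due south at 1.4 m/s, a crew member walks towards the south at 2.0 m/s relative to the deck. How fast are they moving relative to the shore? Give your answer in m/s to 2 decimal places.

In east/north components (m/s): crew member relative to ferry = (0.000, -2.000); ferry relative to water = (-5.373, 4.168); water relative to ground = (0.000, -1.400).
Sum = (-5.373, 0.768) m/s.
Speed = |(-5.373, 0.768)| = 5.428 m/s.

5.43 m/s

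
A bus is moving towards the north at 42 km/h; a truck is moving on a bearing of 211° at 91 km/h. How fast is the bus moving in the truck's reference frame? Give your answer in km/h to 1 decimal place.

Taking east as x and north as y: bus velocity = (0.000, 42.000) km/h; truck velocity = (-46.868, -78.002) km/h.
Velocity of bus relative to truck = (0.000, 42.000) − (-46.868, -78.002) = (46.868, 120.002) km/h.
Magnitude = |(46.868, 120.002)| = 128.830 km/h.

128.8 km/h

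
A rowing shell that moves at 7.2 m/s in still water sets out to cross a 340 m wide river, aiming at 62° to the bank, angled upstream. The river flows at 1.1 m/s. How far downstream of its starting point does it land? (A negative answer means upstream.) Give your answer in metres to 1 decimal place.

Perpendicular speed = 6.357 m/s; crossing time = 340 / 6.357 = 53.482 s.
Net downstream speed = -2.280 m/s.
Drift = -2.280 × 53.482 = -121.950 m (upstream).

-122.0 m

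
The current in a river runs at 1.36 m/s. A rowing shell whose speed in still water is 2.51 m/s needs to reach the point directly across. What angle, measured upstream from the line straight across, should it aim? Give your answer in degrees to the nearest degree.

To cancel the current, the upstream component of the rowing shell's velocity must equal the flow: 2.51 sin θ = 1.36.
sin θ = 1.36 / 2.51 = 0.5418.
θ = arcsin(0.5418) = 32.808°.

33°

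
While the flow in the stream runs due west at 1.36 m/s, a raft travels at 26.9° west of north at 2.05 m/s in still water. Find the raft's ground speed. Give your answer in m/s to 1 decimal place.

Taking east as x and north as y: velocity relative to the water = (-0.927, 1.828) m/s; the water relative to ground = (-1.360, 0.000) m/s.
Velocity relative to ground = (-0.927, 1.828) + (-1.360, 0.000) = (-2.287, 1.828) m/s.
Speed = |(-2.287, 1.828)| = 2.928 m/s.

2.9 m/s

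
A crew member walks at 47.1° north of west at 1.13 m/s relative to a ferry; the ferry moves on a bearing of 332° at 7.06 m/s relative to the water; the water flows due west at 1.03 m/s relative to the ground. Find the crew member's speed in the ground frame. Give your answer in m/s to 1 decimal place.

8.7 m/s

In east/north components (m/s): crew member relative to ferry = (-0.769, 0.828); ferry relative to water = (-3.314, 6.234); water relative to ground = (-1.030, 0.000).
Sum = (-5.114, 7.061) m/s.
Speed = |(-5.114, 7.061)| = 8.719 m/s.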